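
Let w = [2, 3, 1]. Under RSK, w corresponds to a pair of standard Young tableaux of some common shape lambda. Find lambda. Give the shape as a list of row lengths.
[2, 1]

Row-insert each entry into an empty tableau.

After inserting 2: P = [[2]].
After inserting 3: P = [[2, 3]].
After inserting 1: P = [[1, 3], [2]].

The final insertion tableau P = [[1, 3], [2]] has shape [2, 1].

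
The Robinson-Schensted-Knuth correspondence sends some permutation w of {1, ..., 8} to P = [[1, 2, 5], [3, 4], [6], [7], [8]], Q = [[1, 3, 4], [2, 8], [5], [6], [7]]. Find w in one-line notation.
Reverse the RSK construction: for i from n down to 1, find the cell of Q containing i, remove the entry at that cell from P, and reverse-bump it up through P; the value ejected from row 1 is w(i).

Step i=8: Q has 8 at row 2, column 2; remove 4 from row 2 of P and reverse-bump: 4 enters row 1 and ejects 2. So w(8) = 2. P is now [[1, 4, 5], [3], [6], [7], [8]].
Step i=7: Q has 7 at row 5, column 1; remove 8 from row 5 of P and reverse-bump: 8 enters row 4 and ejects 7; 7 enters row 3 and ejects 6; 6 enters row 2 and ejects 3; 3 enters row 1 and ejects 1. So w(7) = 1. P is now [[3, 4, 5], [6], [7], [8]].
Step i=6: Q has 6 at row 4, column 1; remove 8 from row 4 of P and reverse-bump: 8 enters row 3 and ejects 7; 7 enters row 2 and ejects 6; 6 enters row 1 and ejects 5. So w(6) = 5. P is now [[3, 4, 6], [7], [8]].
Step i=5: Q has 5 at row 3, column 1; remove 8 from row 3 of P and reverse-bump: 8 enters row 2 and ejects 7; 7 enters row 1 and ejects 6. So w(5) = 6. P is now [[3, 4, 7], [8]].
Step i=4: Q has 4 at row 1, column 3; remove that cell from P, ejecting 7. So w(4) = 7. P is now [[3, 4], [8]].
Step i=3: Q has 3 at row 1, column 2; remove that cell from P, ejecting 4. So w(3) = 4. P is now [[3], [8]].
Step i=2: Q has 2 at row 2, column 1; remove 8 from row 2 of P and reverse-bump: 8 enters row 1 and ejects 3. So w(2) = 3. P is now [[8]].
Step i=1: Q has 1 at row 1, column 1; remove that cell from P, ejecting 8. So w(1) = 8. P is now [].

So w = 8 3 4 7 6 5 1 2.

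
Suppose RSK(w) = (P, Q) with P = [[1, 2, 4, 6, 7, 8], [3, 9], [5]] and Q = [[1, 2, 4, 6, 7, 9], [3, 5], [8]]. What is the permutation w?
Reverse the RSK construction: for i from n down to 1, find the cell of Q containing i, remove the entry at that cell from P, and reverse-bump it up through P; the value ejected from row 1 is w(i).

Step i=9: Q has 9 at row 1, column 6; remove that cell from P, ejecting 8. So w(9) = 8. P is now [[1, 2, 4, 6, 7], [3, 9], [5]].
Step i=8: Q has 8 at row 3, column 1; remove 5 from row 3 of P and reverse-bump: 5 enters row 2 and ejects 3; 3 enters row 1 and ejects 2. So w(8) = 2. P is now [[1, 3, 4, 6, 7], [5, 9]].
Step i=7: Q has 7 at row 1, column 5; remove that cell from P, ejecting 7. So w(7) = 7. P is now [[1, 3, 4, 6], [5, 9]].
Step i=6: Q has 6 at row 1, column 4; remove that cell from P, ejecting 6. So w(6) = 6. P is now [[1, 3, 4], [5, 9]].
Step i=5: Q has 5 at row 2, column 2; remove 9 from row 2 of P and reverse-bump: 9 enters row 1 and ejects 4. So w(5) = 4. P is now [[1, 3, 9], [5]].
Step i=4: Q has 4 at row 1, column 3; remove that cell from P, ejecting 9. So w(4) = 9. P is now [[1, 3], [5]].
Step i=3: Q has 3 at row 2, column 1; remove 5 from row 2 of P and reverse-bump: 5 enters row 1 and ejects 3. So w(3) = 3. P is now [[1, 5]].
Step i=2: Q has 2 at row 1, column 2; remove that cell from P, ejecting 5. So w(2) = 5. P is now [[1]].
Step i=1: Q has 1 at row 1, column 1; remove that cell from P, ejecting 1. So w(1) = 1. P is now [].

So w = 1 5 3 9 4 6 7 2 8.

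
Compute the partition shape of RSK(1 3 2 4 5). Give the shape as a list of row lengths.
Row-insert each entry into an empty tableau.

After inserting 1: P = [[1]].
After inserting 3: P = [[1, 3]].
After inserting 2: P = [[1, 2], [3]].
After inserting 4: P = [[1, 2, 4], [3]].
After inserting 5: P = [[1, 2, 4, 5], [3]].

The final insertion tableau P = [[1, 2, 4, 5], [3]] has shape [4, 1].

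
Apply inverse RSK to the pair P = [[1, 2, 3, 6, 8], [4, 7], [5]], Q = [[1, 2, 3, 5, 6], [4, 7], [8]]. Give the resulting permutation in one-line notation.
1 2 5 4 7 8 6 3

Reverse the RSK construction: for i from n down to 1, find the cell of Q containing i, remove the entry at that cell from P, and reverse-bump it up through P; the value ejected from row 1 is w(i).

Step i=8: Q has 8 at row 3, column 1; remove 5 from row 3 of P and reverse-bump: 5 enters row 2 and ejects 4; 4 enters row 1 and ejects 3. So w(8) = 3. P is now [[1, 2, 4, 6, 8], [5, 7]].
Step i=7: Q has 7 at row 2, column 2; remove 7 from row 2 of P and reverse-bump: 7 enters row 1 and ejects 6. So w(7) = 6. P is now [[1, 2, 4, 7, 8], [5]].
Step i=6: Q has 6 at row 1, column 5; remove that cell from P, ejecting 8. So w(6) = 8. P is now [[1, 2, 4, 7], [5]].
Step i=5: Q has 5 at row 1, column 4; remove that cell from P, ejecting 7. So w(5) = 7. P is now [[1, 2, 4], [5]].
Step i=4: Q has 4 at row 2, column 1; remove 5 from row 2 of P and reverse-bump: 5 enters row 1 and ejects 4. So w(4) = 4. P is now [[1, 2, 5]].
Step i=3: Q has 3 at row 1, column 3; remove that cell from P, ejecting 5. So w(3) = 5. P is now [[1, 2]].
Step i=2: Q has 2 at row 1, column 2; remove that cell from P, ejecting 2. So w(2) = 2. P is now [[1]].
Step i=1: Q has 1 at row 1, column 1; remove that cell from P, ejecting 1. So w(1) = 1. P is now [].

So w = 1 2 5 4 7 8 6 3.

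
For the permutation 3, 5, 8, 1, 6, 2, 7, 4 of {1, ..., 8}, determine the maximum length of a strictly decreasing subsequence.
3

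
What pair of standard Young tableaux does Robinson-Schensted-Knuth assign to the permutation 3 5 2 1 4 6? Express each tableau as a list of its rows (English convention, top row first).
Insert each entry of the permutation into P by Schensted row insertion, recording in Q the position of each new cell.

Insert 3: appended to row 1. P = [[3]], Q = [[1]].
Insert 5: appended to row 1. P = [[3, 5]], Q = [[1, 2]].
Insert 2: 2 bumps 3 from row 1; 3 starts row 2. P = [[2, 5], [3]], Q = [[1, 2], [3]].
Insert 1: 1 bumps 2 from row 1; 2 bumps 3 from row 2; 3 starts row 3. P = [[1, 5], [2], [3]], Q = [[1, 2], [3], [4]].
Insert 4: 4 bumps 5 from row 1; 5 appends to row 2. P = [[1, 4], [2, 5], [3]], Q = [[1, 2], [3, 5], [4]].
Insert 6: appended to row 1. P = [[1, 4, 6], [2, 5], [3]], Q = [[1, 2, 6], [3, 5], [4]].

So P = [[1, 4, 6], [2, 5], [3]], Q = [[1, 2, 6], [3, 5], [4]].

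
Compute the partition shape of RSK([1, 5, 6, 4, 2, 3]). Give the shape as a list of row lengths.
Row-insert each entry into an empty tableau.

After inserting 1: P = [[1]].
After inserting 5: P = [[1, 5]].
After inserting 6: P = [[1, 5, 6]].
After inserting 4: P = [[1, 4, 6], [5]].
After inserting 2: P = [[1, 2, 6], [4], [5]].
After inserting 3: P = [[1, 2, 3], [4, 6], [5]].

The final insertion tableau P = [[1, 2, 3], [4, 6], [5]] has shape [3, 2, 1].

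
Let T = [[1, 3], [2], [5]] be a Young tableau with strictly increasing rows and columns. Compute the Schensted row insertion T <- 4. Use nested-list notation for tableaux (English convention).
4 is larger than every entry of row 1, so it is appended to row 1. The new tableau is [[1, 3, 4], [2], [5]].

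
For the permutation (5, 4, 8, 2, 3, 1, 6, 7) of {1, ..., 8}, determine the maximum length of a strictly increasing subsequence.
4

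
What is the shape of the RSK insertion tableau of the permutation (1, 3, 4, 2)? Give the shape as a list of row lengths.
[3, 1]

Row-insert each entry into an empty tableau.

After inserting 1: P = [[1]].
After inserting 3: P = [[1, 3]].
After inserting 4: P = [[1, 3, 4]].
After inserting 2: P = [[1, 2, 4], [3]].

The final insertion tableau P = [[1, 2, 4], [3]] has shape [3, 1].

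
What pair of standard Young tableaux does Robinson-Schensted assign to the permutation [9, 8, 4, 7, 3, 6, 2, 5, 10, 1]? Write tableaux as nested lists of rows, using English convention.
Insert each entry of the permutation into P by Schensted row insertion, recording in Q the position of each new cell.

After inserting 9: P = [[9]].
After inserting 8: P = [[8], [9]].
After inserting 4: P = [[4], [8], [9]].
After inserting 7: P = [[4, 7], [8], [9]].
After inserting 3: P = [[3, 7], [4], [8], [9]].
After inserting 6: P = [[3, 6], [4, 7], [8], [9]].
After inserting 2: P = [[2, 6], [3, 7], [4], [8], [9]].
After inserting 5: P = [[2, 5], [3, 6], [4, 7], [8], [9]].
After inserting 10: P = [[2, 5, 10], [3, 6], [4, 7], [8], [9]].
After inserting 1: P = [[1, 5, 10], [2, 6], [3, 7], [4], [8], [9]].

So P = [[1, 5, 10], [2, 6], [3, 7], [4], [8], [9]], Q = [[1, 4, 9], [2, 6], [3, 8], [5], [7], [10]].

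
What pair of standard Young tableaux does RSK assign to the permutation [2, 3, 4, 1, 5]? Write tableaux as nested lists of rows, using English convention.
Insert each entry of the permutation into P by Schensted row insertion, recording in Q the position of each new cell.

Insert 2: appended to row 1. P = [[2]], Q = [[1]].
Insert 3: appended to row 1. P = [[2, 3]], Q = [[1, 2]].
Insert 4: appended to row 1. P = [[2, 3, 4]], Q = [[1, 2, 3]].
Insert 1: 1 bumps 2 from row 1; 2 starts row 2. P = [[1, 3, 4], [2]], Q = [[1, 2, 3], [4]].
Insert 5: appended to row 1. P = [[1, 3, 4, 5], [2]], Q = [[1, 2, 3, 5], [4]].

So P = [[1, 3, 4, 5], [2]], Q = [[1, 2, 3, 5], [4]].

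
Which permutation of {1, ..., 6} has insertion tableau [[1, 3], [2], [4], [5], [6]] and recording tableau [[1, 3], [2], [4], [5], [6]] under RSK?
6 2 5 4 3 1

Reverse the RSK construction: for i from n down to 1, find the cell of Q containing i, remove the entry at that cell from P, and reverse-bump it up through P; the value ejected from row 1 is w(i).

Step i=6: Q has 6 at row 5, column 1; remove 6 from row 5 of P and reverse-bump: 6 enters row 4 and ejects 5; 5 enters row 3 and ejects 4; 4 enters row 2 and ejects 2; 2 enters row 1 and ejects 1. So w(6) = 1. P is now [[2, 3], [4], [5], [6]].
Step i=5: Q has 5 at row 4, column 1; remove 6 from row 4 of P and reverse-bump: 6 enters row 3 and ejects 5; 5 enters row 2 and ejects 4; 4 enters row 1 and ejects 3. So w(5) = 3. P is now [[2, 4], [5], [6]].
Step i=4: Q has 4 at row 3, column 1; remove 6 from row 3 of P and reverse-bump: 6 enters row 2 and ejects 5; 5 enters row 1 and ejects 4. So w(4) = 4. P is now [[2, 5], [6]].
Step i=3: Q has 3 at row 1, column 2; remove that cell from P, ejecting 5. So w(3) = 5. P is now [[2], [6]].
Step i=2: Q has 2 at row 2, column 1; remove 6 from row 2 of P and reverse-bump: 6 enters row 1 and ejects 2. So w(2) = 2. P is now [[6]].
Step i=1: Q has 1 at row 1, column 1; remove that cell from P, ejecting 6. So w(1) = 6. P is now [].

So w = 6 2 5 4 3 1.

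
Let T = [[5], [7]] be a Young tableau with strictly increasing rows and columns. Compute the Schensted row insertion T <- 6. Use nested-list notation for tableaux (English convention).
[[5, 6], [7]]

6 is larger than every entry of row 1, so it is appended to row 1. The new tableau is [[5, 6], [7]].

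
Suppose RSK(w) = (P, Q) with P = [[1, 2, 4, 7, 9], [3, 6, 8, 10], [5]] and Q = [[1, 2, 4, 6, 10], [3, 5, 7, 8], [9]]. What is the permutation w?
5 6 1 8 3 10 4 7 2 9

Reverse the RSK construction: for i from n down to 1, find the cell of Q containing i, remove the entry at that cell from P, and reverse-bump it up through P; the value ejected from row 1 is w(i).

Step i=10: Q has 10 at row 1, column 5; remove that cell from P, ejecting 9. So w(10) = 9. P is now [[1, 2, 4, 7], [3, 6, 8, 10], [5]].
Step i=9: Q has 9 at row 3, column 1; remove 5 from row 3 of P and reverse-bump: 5 enters row 2 and ejects 3; 3 enters row 1 and ejects 2. So w(9) = 2. P is now [[1, 3, 4, 7], [5, 6, 8, 10]].
Step i=8: Q has 8 at row 2, column 4; remove 10 from row 2 of P and reverse-bump: 10 enters row 1 and ejects 7. So w(8) = 7. P is now [[1, 3, 4, 10], [5, 6, 8]].
Step i=7: Q has 7 at row 2, column 3; remove 8 from row 2 of P and reverse-bump: 8 enters row 1 and ejects 4. So w(7) = 4. P is now [[1, 3, 8, 10], [5, 6]].
Step i=6: Q has 6 at row 1, column 4; remove that cell from P, ejecting 10. So w(6) = 10. P is now [[1, 3, 8], [5, 6]].
Step i=5: Q has 5 at row 2, column 2; remove 6 from row 2 of P and reverse-bump: 6 enters row 1 and ejects 3. So w(5) = 3. P is now [[1, 6, 8], [5]].
Step i=4: Q has 4 at row 1, column 3; remove that cell from P, ejecting 8. So w(4) = 8. P is now [[1, 6], [5]].
Step i=3: Q has 3 at row 2, column 1; remove 5 from row 2 of P and reverse-bump: 5 enters row 1 and ejects 1. So w(3) = 1. P is now [[5, 6]].
Step i=2: Q has 2 at row 1, column 2; remove that cell from P, ejecting 6. So w(2) = 6. P is now [[5]].
Step i=1: Q has 1 at row 1, column 1; remove that cell from P, ejecting 5. So w(1) = 5. P is now [].

So w = 5 6 1 8 3 10 4 7 2 9.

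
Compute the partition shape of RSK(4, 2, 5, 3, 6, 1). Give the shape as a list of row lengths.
Row-insert each entry into an empty tableau.

After inserting 4: P = [[4]].
After inserting 2: P = [[2], [4]].
After inserting 5: P = [[2, 5], [4]].
After inserting 3: P = [[2, 3], [4, 5]].
After inserting 6: P = [[2, 3, 6], [4, 5]].
After inserting 1: P = [[1, 3, 6], [2, 5], [4]].

The final insertion tableau P = [[1, 3, 6], [2, 5], [4]] has shape [3, 2, 1].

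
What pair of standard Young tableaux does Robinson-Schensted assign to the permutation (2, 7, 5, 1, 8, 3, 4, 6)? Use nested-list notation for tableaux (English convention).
Insert each entry of the permutation into P by Schensted row insertion, recording in Q the position of each new cell.

Insert 2: appended to row 1. P = [[2]].
Insert 7: appended to row 1. P = [[2, 7]].
Insert 5: 5 bumps 7 from row 1; 7 starts row 2. P = [[2, 5], [7]].
Insert 1: 1 bumps 2 from row 1; 2 bumps 7 from row 2; 7 starts row 3. P = [[1, 5], [2], [7]].
Insert 8: appended to row 1. P = [[1, 5, 8], [2], [7]].
Insert 3: 3 bumps 5 from row 1; 5 appends to row 2. P = [[1, 3, 8], [2, 5], [7]].
Insert 4: 4 bumps 8 from row 1; 8 appends to row 2. P = [[1, 3, 4], [2, 5, 8], [7]].
Insert 6: appended to row 1. P = [[1, 3, 4, 6], [2, 5, 8], [7]].

So P = [[1, 3, 4, 6], [2, 5, 8], [7]], Q = [[1, 2, 5, 8], [3, 6, 7], [4]].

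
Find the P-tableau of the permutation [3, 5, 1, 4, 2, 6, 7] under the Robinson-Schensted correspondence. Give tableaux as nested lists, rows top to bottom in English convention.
After inserting 3: P = [[3]].
After inserting 5: P = [[3, 5]].
After inserting 1: P = [[1, 5], [3]].
After inserting 4: P = [[1, 4], [3, 5]].
After inserting 2: P = [[1, 2], [3, 4], [5]].
After inserting 6: P = [[1, 2, 6], [3, 4], [5]].
After inserting 7: P = [[1, 2, 6, 7], [3, 4], [5]].

So P = [[1, 2, 6, 7], [3, 4], [5]].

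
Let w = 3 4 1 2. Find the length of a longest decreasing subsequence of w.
2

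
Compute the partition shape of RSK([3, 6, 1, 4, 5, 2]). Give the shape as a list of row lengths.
[3, 2, 1]

Row-insert each entry into an empty tableau.

After inserting 3: P = [[3]].
After inserting 6: P = [[3, 6]].
After inserting 1: P = [[1, 6], [3]].
After inserting 4: P = [[1, 4], [3, 6]].
After inserting 5: P = [[1, 4, 5], [3, 6]].
After inserting 2: P = [[1, 2, 5], [3, 4], [6]].

The final insertion tableau P = [[1, 2, 5], [3, 4], [6]] has shape [3, 2, 1].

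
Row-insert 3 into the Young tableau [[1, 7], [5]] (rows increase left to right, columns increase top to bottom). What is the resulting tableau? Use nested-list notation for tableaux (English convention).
In row 1, 3 replaces 7 (the leftmost entry greater than 3); 7 is bumped to row 2. 7 is appended to row 2. The new tableau is [[1, 3], [5, 7]].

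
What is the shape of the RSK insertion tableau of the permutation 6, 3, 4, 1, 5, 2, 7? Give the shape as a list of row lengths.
[4, 2, 1]

RSK row insertion gives P = [[1, 2, 5, 7], [3, 4], [6]], which has shape [4, 2, 1].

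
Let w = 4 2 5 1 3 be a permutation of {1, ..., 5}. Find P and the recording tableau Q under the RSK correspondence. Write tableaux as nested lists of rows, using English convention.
Insert each entry of the permutation into P by Schensted row insertion, recording in Q the position of each new cell.

Insert 4: appended to row 1. P = [[4]].
Insert 2: 2 bumps 4 from row 1; 4 starts row 2. P = [[2], [4]].
Insert 5: appended to row 1. P = [[2, 5], [4]].
Insert 1: 1 bumps 2 from row 1; 2 bumps 4 from row 2; 4 starts row 3. P = [[1, 5], [2], [4]].
Insert 3: 3 bumps 5 from row 1; 5 appends to row 2. P = [[1, 3], [2, 5], [4]].

So P = [[1, 3], [2, 5], [4]], Q = [[1, 3], [2, 5], [4]].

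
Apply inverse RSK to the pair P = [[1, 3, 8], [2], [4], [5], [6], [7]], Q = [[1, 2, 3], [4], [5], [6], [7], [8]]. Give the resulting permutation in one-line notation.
2 7 8 6 5 4 3 1

Reverse the RSK construction: for i from n down to 1, find the cell of Q containing i, remove the entry at that cell from P, and reverse-bump it up through P; the value ejected from row 1 is w(i).

Step i=8: Q has 8 at row 6, column 1; remove 7 from row 6 of P and reverse-bump: 7 enters row 5 and ejects 6; 6 enters row 4 and ejects 5; 5 enters row 3 and ejects 4; 4 enters row 2 and ejects 2; 2 enters row 1 and ejects 1. So w(8) = 1. P is now [[2, 3, 8], [4], [5], [6], [7]].
Step i=7: Q has 7 at row 5, column 1; remove 7 from row 5 of P and reverse-bump: 7 enters row 4 and ejects 6; 6 enters row 3 and ejects 5; 5 enters row 2 and ejects 4; 4 enters row 1 and ejects 3. So w(7) = 3. P is now [[2, 4, 8], [5], [6], [7]].
Step i=6: Q has 6 at row 4, column 1; remove 7 from row 4 of P and reverse-bump: 7 enters row 3 and ejects 6; 6 enters row 2 and ejects 5; 5 enters row 1 and ejects 4. So w(6) = 4. P is now [[2, 5, 8], [6], [7]].
Step i=5: Q has 5 at row 3, column 1; remove 7 from row 3 of P and reverse-bump: 7 enters row 2 and ejects 6; 6 enters row 1 and ejects 5. So w(5) = 5. P is now [[2, 6, 8], [7]].
Step i=4: Q has 4 at row 2, column 1; remove 7 from row 2 of P and reverse-bump: 7 enters row 1 and ejects 6. So w(4) = 6. P is now [[2, 7, 8]].
Step i=3: Q has 3 at row 1, column 3; remove that cell from P, ejecting 8. So w(3) = 8. P is now [[2, 7]].
Step i=2: Q has 2 at row 1, column 2; remove that cell from P, ejecting 7. So w(2) = 7. P is now [[2]].
Step i=1: Q has 1 at row 1, column 1; remove that cell from P, ejecting 2. So w(1) = 2. P is now [].

So w = 2 7 8 6 5 4 3 1.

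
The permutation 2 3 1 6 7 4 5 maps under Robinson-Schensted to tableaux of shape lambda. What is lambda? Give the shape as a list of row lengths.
RSK row insertion gives P = [[1, 3, 4, 5], [2, 6, 7]], which has shape [4, 3].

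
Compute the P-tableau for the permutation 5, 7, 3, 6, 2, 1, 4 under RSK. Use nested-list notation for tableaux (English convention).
P = [[1, 4], [2, 6], [3, 7], [5]]

Insert 5: appended to row 1. P = [[5]].
Insert 7: appended to row 1. P = [[5, 7]].
Insert 3: 3 bumps 5 from row 1; 5 starts row 2. P = [[3, 7], [5]].
Insert 6: 6 bumps 7 from row 1; 7 appends to row 2. P = [[3, 6], [5, 7]].
Insert 2: 2 bumps 3 from row 1; 3 bumps 5 from row 2; 5 starts row 3. P = [[2, 6], [3, 7], [5]].
Insert 1: 1 bumps 2 from row 1; 2 bumps 3 from row 2; 3 bumps 5 from row 3; 5 starts row 4. P = [[1, 6], [2, 7], [3], [5]].
Insert 4: 4 bumps 6 from row 1; 6 bumps 7 from row 2; 7 appends to row 3. P = [[1, 4], [2, 6], [3, 7], [5]].

So P = [[1, 4], [2, 6], [3, 7], [5]].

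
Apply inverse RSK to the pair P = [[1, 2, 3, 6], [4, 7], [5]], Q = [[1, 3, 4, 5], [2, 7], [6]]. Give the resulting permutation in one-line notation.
Reverse the RSK construction: for i from n down to 1, find the cell of Q containing i, remove the entry at that cell from P, and reverse-bump it up through P; the value ejected from row 1 is w(i).

Step i=7: Q has 7 at row 2, column 2; remove 7 from row 2 of P and reverse-bump: 7 enters row 1 and ejects 6. So w(7) = 6. P is now [[1, 2, 3, 7], [4], [5]].
Step i=6: Q has 6 at row 3, column 1; remove 5 from row 3 of P and reverse-bump: 5 enters row 2 and ejects 4; 4 enters row 1 and ejects 3. So w(6) = 3. P is now [[1, 2, 4, 7], [5]].
Step i=5: Q has 5 at row 1, column 4; remove that cell from P, ejecting 7. So w(5) = 7. P is now [[1, 2, 4], [5]].
Step i=4: Q has 4 at row 1, column 3; remove that cell from P, ejecting 4. So w(4) = 4. P is now [[1, 2], [5]].
Step i=3: Q has 3 at row 1, column 2; remove that cell from P, ejecting 2. So w(3) = 2. P is now [[1], [5]].
Step i=2: Q has 2 at row 2, column 1; remove 5 from row 2 of P and reverse-bump: 5 enters row 1 and ejects 1. So w(2) = 1. P is now [[5]].
Step i=1: Q has 1 at row 1, column 1; remove that cell from P, ejecting 5. So w(1) = 5. P is now [].

So w = 5 1 2 4 7 3 6.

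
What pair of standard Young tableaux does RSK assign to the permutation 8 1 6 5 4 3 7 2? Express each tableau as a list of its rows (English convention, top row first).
Insert each entry of the permutation into P by Schensted row insertion, recording in Q the position of each new cell.

After inserting 8: P = [[8]].
After inserting 1: P = [[1], [8]].
After inserting 6: P = [[1, 6], [8]].
After inserting 5: P = [[1, 5], [6], [8]].
After inserting 4: P = [[1, 4], [5], [6], [8]].
After inserting 3: P = [[1, 3], [4], [5], [6], [8]].
After inserting 7: P = [[1, 3, 7], [4], [5], [6], [8]].
After inserting 2: P = [[1, 2, 7], [3], [4], [5], [6], [8]].

So P = [[1, 2, 7], [3], [4], [5], [6], [8]], Q = [[1, 3, 7], [2], [4], [5], [6], [8]].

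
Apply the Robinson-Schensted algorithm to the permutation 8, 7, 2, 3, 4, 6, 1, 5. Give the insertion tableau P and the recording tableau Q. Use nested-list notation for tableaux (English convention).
P = [[1, 3, 4, 5], [2, 6], [7], [8]], Q = [[1, 4, 5, 6], [2, 8], [3], [7]]

Insert each entry of the permutation into P by Schensted row insertion, recording in Q the position of each new cell.

After inserting 8: P = [[8]].
After inserting 7: P = [[7], [8]].
After inserting 2: P = [[2], [7], [8]].
After inserting 3: P = [[2, 3], [7], [8]].
After inserting 4: P = [[2, 3, 4], [7], [8]].
After inserting 6: P = [[2, 3, 4, 6], [7], [8]].
After inserting 1: P = [[1, 3, 4, 6], [2], [7], [8]].
After inserting 5: P = [[1, 3, 4, 5], [2, 6], [7], [8]].

So P = [[1, 3, 4, 5], [2, 6], [7], [8]], Q = [[1, 4, 5, 6], [2, 8], [3], [7]].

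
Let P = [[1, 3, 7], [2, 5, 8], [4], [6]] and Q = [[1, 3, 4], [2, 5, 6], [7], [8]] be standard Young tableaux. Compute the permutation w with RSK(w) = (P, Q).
Reverse RSK: for i = n, n-1, ..., 1, locate i in Q, remove the corresponding corner cell from P, and reverse-bump its entry up through P; the value ejected from row 1 is w(i).

So w = 4 2 6 8 5 7 3 1.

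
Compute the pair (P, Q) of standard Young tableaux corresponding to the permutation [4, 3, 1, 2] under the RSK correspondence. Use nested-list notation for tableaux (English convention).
Insert each entry of the permutation into P by Schensted row insertion, recording in Q the position of each new cell.

Insert 4: appended to row 1. P = [[4]], Q = [[1]].
Insert 3: 3 bumps 4 from row 1; 4 starts row 2. P = [[3], [4]], Q = [[1], [2]].
Insert 1: 1 bumps 3 from row 1; 3 bumps 4 from row 2; 4 starts row 3. P = [[1], [3], [4]], Q = [[1], [2], [3]].
Insert 2: appended to row 1. P = [[1, 2], [3], [4]], Q = [[1, 4], [2], [3]].

So P = [[1, 2], [3], [4]], Q = [[1, 4], [2], [3]].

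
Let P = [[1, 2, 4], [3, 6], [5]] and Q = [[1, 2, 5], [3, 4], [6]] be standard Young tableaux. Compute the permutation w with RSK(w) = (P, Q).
Reverse the RSK construction: for i from n down to 1, find the cell of Q containing i, remove the entry at that cell from P, and reverse-bump it up through P; the value ejected from row 1 is w(i).

Step i=6: Q has 6 at row 3, column 1; remove 5 from row 3 of P and reverse-bump: 5 enters row 2 and ejects 3; 3 enters row 1 and ejects 2. So w(6) = 2. P is now [[1, 3, 4], [5, 6]].
Step i=5: Q has 5 at row 1, column 3; remove that cell from P, ejecting 4. So w(5) = 4. P is now [[1, 3], [5, 6]].
Step i=4: Q has 4 at row 2, column 2; remove 6 from row 2 of P and reverse-bump: 6 enters row 1 and ejects 3. So w(4) = 3. P is now [[1, 6], [5]].
Step i=3: Q has 3 at row 2, column 1; remove 5 from row 2 of P and reverse-bump: 5 enters row 1 and ejects 1. So w(3) = 1. P is now [[5, 6]].
Step i=2: Q has 2 at row 1, column 2; remove that cell from P, ejecting 6. So w(2) = 6. P is now [[5]].
Step i=1: Q has 1 at row 1, column 1; remove that cell from P, ejecting 5. So w(1) = 5. P is now [].

So w = 5 6 1 3 4 2.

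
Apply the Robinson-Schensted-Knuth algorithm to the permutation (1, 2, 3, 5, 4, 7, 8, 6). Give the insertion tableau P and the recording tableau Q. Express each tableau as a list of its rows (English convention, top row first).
P = [[1, 2, 3, 4, 6, 8], [5, 7]], Q = [[1, 2, 3, 4, 6, 7], [5, 8]]

Insert each entry of the permutation into P by Schensted row insertion, recording in Q the position of each new cell.

Insert 1: appended to row 1. P = [[1]], Q = [[1]].
Insert 2: appended to row 1. P = [[1, 2]], Q = [[1, 2]].
Insert 3: appended to row 1. P = [[1, 2, 3]], Q = [[1, 2, 3]].
Insert 5: appended to row 1. P = [[1, 2, 3, 5]], Q = [[1, 2, 3, 4]].
Insert 4: 4 bumps 5 from row 1; 5 starts row 2. P = [[1, 2, 3, 4], [5]], Q = [[1, 2, 3, 4], [5]].
Insert 7: appended to row 1. P = [[1, 2, 3, 4, 7], [5]], Q = [[1, 2, 3, 4, 6], [5]].
Insert 8: appended to row 1. P = [[1, 2, 3, 4, 7, 8], [5]], Q = [[1, 2, 3, 4, 6, 7], [5]].
Insert 6: 6 bumps 7 from row 1; 7 appends to row 2. P = [[1, 2, 3, 4, 6, 8], [5, 7]], Q = [[1, 2, 3, 4, 6, 7], [5, 8]].

So P = [[1, 2, 3, 4, 6, 8], [5, 7]], Q = [[1, 2, 3, 4, 6, 7], [5, 8]].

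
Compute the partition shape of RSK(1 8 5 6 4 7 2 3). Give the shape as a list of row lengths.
[4, 2, 1, 1]

Row-insert each entry into an empty tableau.

After inserting 1: P = [[1]].
After inserting 8: P = [[1, 8]].
After inserting 5: P = [[1, 5], [8]].
After inserting 6: P = [[1, 5, 6], [8]].
After inserting 4: P = [[1, 4, 6], [5], [8]].
After inserting 7: P = [[1, 4, 6, 7], [5], [8]].
After inserting 2: P = [[1, 2, 6, 7], [4], [5], [8]].
After inserting 3: P = [[1, 2, 3, 7], [4, 6], [5], [8]].

The final insertion tableau P = [[1, 2, 3, 7], [4, 6], [5], [8]] has shape [4, 2, 1, 1].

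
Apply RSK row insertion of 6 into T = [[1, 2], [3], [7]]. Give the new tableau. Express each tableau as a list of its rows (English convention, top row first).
[[1, 2, 6], [3], [7]]

6 is larger than every entry of row 1, so it is appended to row 1. The new tableau is [[1, 2, 6], [3], [7]].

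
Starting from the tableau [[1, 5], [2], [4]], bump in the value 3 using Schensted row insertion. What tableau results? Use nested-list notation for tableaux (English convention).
[[1, 3], [2, 5], [4]]

In row 1, 3 replaces 5 (the leftmost entry greater than 3); 5 is bumped to row 2. 5 is appended to row 2. The new tableau is [[1, 3], [2, 5], [4]].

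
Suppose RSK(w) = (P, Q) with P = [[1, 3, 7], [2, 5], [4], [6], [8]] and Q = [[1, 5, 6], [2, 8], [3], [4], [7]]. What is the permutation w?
Reverse the RSK construction: for i from n down to 1, find the cell of Q containing i, remove the entry at that cell from P, and reverse-bump it up through P; the value ejected from row 1 is w(i).

Step i=8: Q has 8 at row 2, column 2; remove 5 from row 2 of P and reverse-bump: 5 enters row 1 and ejects 3. So w(8) = 3. P is now [[1, 5, 7], [2], [4], [6], [8]].
Step i=7: Q has 7 at row 5, column 1; remove 8 from row 5 of P and reverse-bump: 8 enters row 4 and ejects 6; 6 enters row 3 and ejects 4; 4 enters row 2 and ejects 2; 2 enters row 1 and ejects 1. So w(7) = 1. P is now [[2, 5, 7], [4], [6], [8]].
Step i=6: Q has 6 at row 1, column 3; remove that cell from P, ejecting 7. So w(6) = 7. P is now [[2, 5], [4], [6], [8]].
Step i=5: Q has 5 at row 1, column 2; remove that cell from P, ejecting 5. So w(5) = 5. P is now [[2], [4], [6], [8]].
Step i=4: Q has 4 at row 4, column 1; remove 8 from row 4 of P and reverse-bump: 8 enters row 3 and ejects 6; 6 enters row 2 and ejects 4; 4 enters row 1 and ejects 2. So w(4) = 2. P is now [[4], [6], [8]].
Step i=3: Q has 3 at row 3, column 1; remove 8 from row 3 of P and reverse-bump: 8 enters row 2 and ejects 6; 6 enters row 1 and ejects 4. So w(3) = 4. P is now [[6], [8]].
Step i=2: Q has 2 at row 2, column 1; remove 8 from row 2 of P and reverse-bump: 8 enters row 1 and ejects 6. So w(2) = 6. P is now [[8]].
Step i=1: Q has 1 at row 1, column 1; remove that cell from P, ejecting 8. So w(1) = 8. P is now [].

So w = 8 6 4 2 5 7 1 3.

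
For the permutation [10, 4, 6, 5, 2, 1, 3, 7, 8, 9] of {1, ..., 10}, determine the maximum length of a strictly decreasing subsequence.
5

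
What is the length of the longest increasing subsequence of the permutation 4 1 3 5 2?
3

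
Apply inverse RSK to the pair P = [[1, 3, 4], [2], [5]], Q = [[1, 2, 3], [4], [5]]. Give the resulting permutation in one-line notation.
2 3 5 4 1

Reverse the RSK construction: for i from n down to 1, find the cell of Q containing i, remove the entry at that cell from P, and reverse-bump it up through P; the value ejected from row 1 is w(i).

Step i=5: Q has 5 at row 3, column 1; remove 5 from row 3 of P and reverse-bump: 5 enters row 2 and ejects 2; 2 enters row 1 and ejects 1. So w(5) = 1. P is now [[2, 3, 4], [5]].
Step i=4: Q has 4 at row 2, column 1; remove 5 from row 2 of P and reverse-bump: 5 enters row 1 and ejects 4. So w(4) = 4. P is now [[2, 3, 5]].
Step i=3: Q has 3 at row 1, column 3; remove that cell from P, ejecting 5. So w(3) = 5. P is now [[2, 3]].
Step i=2: Q has 2 at row 1, column 2; remove that cell from P, ejecting 3. So w(2) = 3. P is now [[2]].
Step i=1: Q has 1 at row 1, column 1; remove that cell from P, ejecting 2. So w(1) = 2. P is now [].

So w = 2 3 5 4 1.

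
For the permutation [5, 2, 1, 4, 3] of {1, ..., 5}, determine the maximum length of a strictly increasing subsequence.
2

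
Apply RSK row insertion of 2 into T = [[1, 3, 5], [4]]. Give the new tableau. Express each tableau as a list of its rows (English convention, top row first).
In row 1, 2 replaces 3 (the leftmost entry greater than 2); 3 is bumped to row 2. In row 2, 3 replaces 4 (the leftmost entry greater than 3); 4 is bumped to row 3. 4 starts a new row 3. The new tableau is [[1, 2, 5], [3], [4]].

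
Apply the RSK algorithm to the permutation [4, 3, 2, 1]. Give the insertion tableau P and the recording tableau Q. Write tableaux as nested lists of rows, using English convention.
P = [[1], [2], [3], [4]], Q = [[1], [2], [3], [4]]

Insert each entry of the permutation into P by Schensted row insertion, recording in Q the position of each new cell.

Insert 4: appended to row 1. P = [[4]].
Insert 3: 3 bumps 4 from row 1; 4 starts row 2. P = [[3], [4]].
Insert 2: 2 bumps 3 from row 1; 3 bumps 4 from row 2; 4 starts row 3. P = [[2], [3], [4]].
Insert 1: 1 bumps 2 from row 1; 2 bumps 3 from row 2; 3 bumps 4 from row 3; 4 starts row 4. P = [[1], [2], [3], [4]].

So P = [[1], [2], [3], [4]], Q = [[1], [2], [3], [4]].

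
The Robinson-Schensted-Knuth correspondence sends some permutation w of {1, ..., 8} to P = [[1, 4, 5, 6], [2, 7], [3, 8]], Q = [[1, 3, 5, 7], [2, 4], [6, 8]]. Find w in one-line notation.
Reverse the RSK construction: for i from n down to 1, find the cell of Q containing i, remove the entry at that cell from P, and reverse-bump it up through P; the value ejected from row 1 is w(i).

Step i=8: Q has 8 at row 3, column 2; remove 8 from row 3 of P and reverse-bump: 8 enters row 2 and ejects 7; 7 enters row 1 and ejects 6. So w(8) = 6. P is now [[1, 4, 5, 7], [2, 8], [3]].
Step i=7: Q has 7 at row 1, column 4; remove that cell from P, ejecting 7. So w(7) = 7. P is now [[1, 4, 5], [2, 8], [3]].
Step i=6: Q has 6 at row 3, column 1; remove 3 from row 3 of P and reverse-bump: 3 enters row 2 and ejects 2; 2 enters row 1 and ejects 1. So w(6) = 1. P is now [[2, 4, 5], [3, 8]].
Step i=5: Q has 5 at row 1, column 3; remove that cell from P, ejecting 5. So w(5) = 5. P is now [[2, 4], [3, 8]].
Step i=4: Q has 4 at row 2, column 2; remove 8 from row 2 of P and reverse-bump: 8 enters row 1 and ejects 4. So w(4) = 4. P is now [[2, 8], [3]].
Step i=3: Q has 3 at row 1, column 2; remove that cell from P, ejecting 8. So w(3) = 8. P is now [[2], [3]].
Step i=2: Q has 2 at row 2, column 1; remove 3 from row 2 of P and reverse-bump: 3 enters row 1 and ejects 2. So w(2) = 2. P is now [[3]].
Step i=1: Q has 1 at row 1, column 1; remove that cell from P, ejecting 3. So w(1) = 3. P is now [].

So w = 3 2 8 4 5 1 7 6.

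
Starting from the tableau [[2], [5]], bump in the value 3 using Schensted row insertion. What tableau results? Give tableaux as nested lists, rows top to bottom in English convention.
[[2, 3], [5]]

3 is larger than every entry of row 1, so it is appended to row 1. The new tableau is [[2, 3], [5]].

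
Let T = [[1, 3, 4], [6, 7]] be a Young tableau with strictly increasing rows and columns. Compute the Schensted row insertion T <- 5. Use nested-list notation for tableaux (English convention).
5 is larger than every entry of row 1, so it is appended to row 1. The new tableau is [[1, 3, 4, 5], [6, 7]].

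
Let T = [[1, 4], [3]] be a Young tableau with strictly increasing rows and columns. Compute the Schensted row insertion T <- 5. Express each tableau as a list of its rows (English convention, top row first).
[[1, 4, 5], [3]]

5 is larger than every entry of row 1, so it is appended to row 1. The new tableau is [[1, 4, 5], [3]].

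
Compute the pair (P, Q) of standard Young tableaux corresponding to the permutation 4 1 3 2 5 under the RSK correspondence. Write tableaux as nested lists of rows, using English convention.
P = [[1, 2, 5], [3], [4]], Q = [[1, 3, 5], [2], [4]]

Insert each entry of the permutation into P by Schensted row insertion, recording in Q the position of each new cell.

After inserting 4: P = [[4]].
After inserting 1: P = [[1], [4]].
After inserting 3: P = [[1, 3], [4]].
After inserting 2: P = [[1, 2], [3], [4]].
After inserting 5: P = [[1, 2, 5], [3], [4]].

So P = [[1, 2, 5], [3], [4]], Q = [[1, 3, 5], [2], [4]].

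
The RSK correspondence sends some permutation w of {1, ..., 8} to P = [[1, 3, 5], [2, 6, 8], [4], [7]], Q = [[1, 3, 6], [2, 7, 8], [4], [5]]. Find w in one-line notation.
Reverse the RSK construction: for i from n down to 1, find the cell of Q containing i, remove the entry at that cell from P, and reverse-bump it up through P; the value ejected from row 1 is w(i).

Step i=8: Q has 8 at row 2, column 3; remove 8 from row 2 of P and reverse-bump: 8 enters row 1 and ejects 5. So w(8) = 5. P is now [[1, 3, 8], [2, 6], [4], [7]].
Step i=7: Q has 7 at row 2, column 2; remove 6 from row 2 of P and reverse-bump: 6 enters row 1 and ejects 3. So w(7) = 3. P is now [[1, 6, 8], [2], [4], [7]].
Step i=6: Q has 6 at row 1, column 3; remove that cell from P, ejecting 8. So w(6) = 8. P is now [[1, 6], [2], [4], [7]].
Step i=5: Q has 5 at row 4, column 1; remove 7 from row 4 of P and reverse-bump: 7 enters row 3 and ejects 4; 4 enters row 2 and ejects 2; 2 enters row 1 and ejects 1. So w(5) = 1. P is now [[2, 6], [4], [7]].
Step i=4: Q has 4 at row 3, column 1; remove 7 from row 3 of P and reverse-bump: 7 enters row 2 and ejects 4; 4 enters row 1 and ejects 2. So w(4) = 2. P is now [[4, 6], [7]].
Step i=3: Q has 3 at row 1, column 2; remove that cell from P, ejecting 6. So w(3) = 6. P is now [[4], [7]].
Step i=2: Q has 2 at row 2, column 1; remove 7 from row 2 of P and reverse-bump: 7 enters row 1 and ejects 4. So w(2) = 4. P is now [[7]].
Step i=1: Q has 1 at row 1, column 1; remove that cell from P, ejecting 7. So w(1) = 7. P is now [].

So w = 7 4 6 2 1 8 3 5.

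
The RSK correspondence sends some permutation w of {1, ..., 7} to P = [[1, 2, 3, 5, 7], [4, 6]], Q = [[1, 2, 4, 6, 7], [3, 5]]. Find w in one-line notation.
Reverse RSK: for i = n, n-1, ..., 1, locate i in Q, remove the corresponding corner cell from P, and reverse-bump its entry up through P; the value ejected from row 1 is w(i).

So w = 1 4 2 6 3 5 7.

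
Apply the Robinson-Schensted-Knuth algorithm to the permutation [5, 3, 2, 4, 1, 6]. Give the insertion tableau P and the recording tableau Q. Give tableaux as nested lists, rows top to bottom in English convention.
P = [[1, 4, 6], [2], [3], [5]], Q = [[1, 4, 6], [2], [3], [5]]

Insert each entry of the permutation into P by Schensted row insertion, recording in Q the position of each new cell.

Insert 5: appended to row 1. P = [[5]], Q = [[1]].
Insert 3: 3 bumps 5 from row 1; 5 starts row 2. P = [[3], [5]], Q = [[1], [2]].
Insert 2: 2 bumps 3 from row 1; 3 bumps 5 from row 2; 5 starts row 3. P = [[2], [3], [5]], Q = [[1], [2], [3]].
Insert 4: appended to row 1. P = [[2, 4], [3], [5]], Q = [[1, 4], [2], [3]].
Insert 1: 1 bumps 2 from row 1; 2 bumps 3 from row 2; 3 bumps 5 from row 3; 5 starts row 4. P = [[1, 4], [2], [3], [5]], Q = [[1, 4], [2], [3], [5]].
Insert 6: appended to row 1. P = [[1, 4, 6], [2], [3], [5]], Q = [[1, 4, 6], [2], [3], [5]].

So P = [[1, 4, 6], [2], [3], [5]], Q = [[1, 4, 6], [2], [3], [5]].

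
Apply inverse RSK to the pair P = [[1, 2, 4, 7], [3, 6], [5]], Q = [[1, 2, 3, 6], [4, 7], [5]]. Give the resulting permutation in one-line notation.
1 5 6 3 2 7 4

Reverse the RSK construction: for i from n down to 1, find the cell of Q containing i, remove the entry at that cell from P, and reverse-bump it up through P; the value ejected from row 1 is w(i).

Step i=7: Q has 7 at row 2, column 2; remove 6 from row 2 of P and reverse-bump: 6 enters row 1 and ejects 4. So w(7) = 4. P is now [[1, 2, 6, 7], [3], [5]].
Step i=6: Q has 6 at row 1, column 4; remove that cell from P, ejecting 7. So w(6) = 7. P is now [[1, 2, 6], [3], [5]].
Step i=5: Q has 5 at row 3, column 1; remove 5 from row 3 of P and reverse-bump: 5 enters row 2 and ejects 3; 3 enters row 1 and ejects 2. So w(5) = 2. P is now [[1, 3, 6], [5]].
Step i=4: Q has 4 at row 2, column 1; remove 5 from row 2 of P and reverse-bump: 5 enters row 1 and ejects 3. So w(4) = 3. P is now [[1, 5, 6]].
Step i=3: Q has 3 at row 1, column 3; remove that cell from P, ejecting 6. So w(3) = 6. P is now [[1, 5]].
Step i=2: Q has 2 at row 1, column 2; remove that cell from P, ejecting 5. So w(2) = 5. P is now [[1]].
Step i=1: Q has 1 at row 1, column 1; remove that cell from P, ejecting 1. So w(1) = 1. P is now [].

So w = 1 5 6 3 2 7 4.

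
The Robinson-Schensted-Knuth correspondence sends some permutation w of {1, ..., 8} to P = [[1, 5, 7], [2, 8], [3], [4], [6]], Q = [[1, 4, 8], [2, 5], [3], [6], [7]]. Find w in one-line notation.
6 4 3 8 5 2 1 7

Reverse the RSK construction: for i from n down to 1, find the cell of Q containing i, remove the entry at that cell from P, and reverse-bump it up through P; the value ejected from row 1 is w(i).

Step i=8: Q has 8 at row 1, column 3; remove that cell from P, ejecting 7. So w(8) = 7. P is now [[1, 5], [2, 8], [3], [4], [6]].
Step i=7: Q has 7 at row 5, column 1; remove 6 from row 5 of P and reverse-bump: 6 enters row 4 and ejects 4; 4 enters row 3 and ejects 3; 3 enters row 2 and ejects 2; 2 enters row 1 and ejects 1. So w(7) = 1. P is now [[2, 5], [3, 8], [4], [6]].
Step i=6: Q has 6 at row 4, column 1; remove 6 from row 4 of P and reverse-bump: 6 enters row 3 and ejects 4; 4 enters row 2 and ejects 3; 3 enters row 1 and ejects 2. So w(6) = 2. P is now [[3, 5], [4, 8], [6]].
Step i=5: Q has 5 at row 2, column 2; remove 8 from row 2 of P and reverse-bump: 8 enters row 1 and ejects 5. So w(5) = 5. P is now [[3, 8], [4], [6]].
Step i=4: Q has 4 at row 1, column 2; remove that cell from P, ejecting 8. So w(4) = 8. P is now [[3], [4], [6]].
Step i=3: Q has 3 at row 3, column 1; remove 6 from row 3 of P and reverse-bump: 6 enters row 2 and ejects 4; 4 enters row 1 and ejects 3. So w(3) = 3. P is now [[4], [6]].
Step i=2: Q has 2 at row 2, column 1; remove 6 from row 2 of P and reverse-bump: 6 enters row 1 and ejects 4. So w(2) = 4. P is now [[6]].
Step i=1: Q has 1 at row 1, column 1; remove that cell from P, ejecting 6. So w(1) = 6. P is now [].

So w = 6 4 3 8 5 2 1 7.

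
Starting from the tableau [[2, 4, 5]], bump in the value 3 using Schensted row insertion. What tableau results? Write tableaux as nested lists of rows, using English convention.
[[2, 3, 5], [4]]

In row 1, 3 replaces 4 (the leftmost entry greater than 3); 4 is bumped to row 2. 4 starts a new row 2. The new tableau is [[2, 3, 5], [4]].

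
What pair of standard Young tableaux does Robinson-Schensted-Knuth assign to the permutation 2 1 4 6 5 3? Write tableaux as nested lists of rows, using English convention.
P = [[1, 3, 5], [2, 4], [6]], Q = [[1, 3, 4], [2, 5], [6]]

Insert each entry of the permutation into P by Schensted row insertion, recording in Q the position of each new cell.

Insert 2: appended to row 1. P = [[2]].
Insert 1: 1 bumps 2 from row 1; 2 starts row 2. P = [[1], [2]].
Insert 4: appended to row 1. P = [[1, 4], [2]].
Insert 6: appended to row 1. P = [[1, 4, 6], [2]].
Insert 5: 5 bumps 6 from row 1; 6 appends to row 2. P = [[1, 4, 5], [2, 6]].
Insert 3: 3 bumps 4 from row 1; 4 bumps 6 from row 2; 6 starts row 3. P = [[1, 3, 5], [2, 4], [6]].

So P = [[1, 3, 5], [2, 4], [6]], Q = [[1, 3, 4], [2, 5], [6]].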